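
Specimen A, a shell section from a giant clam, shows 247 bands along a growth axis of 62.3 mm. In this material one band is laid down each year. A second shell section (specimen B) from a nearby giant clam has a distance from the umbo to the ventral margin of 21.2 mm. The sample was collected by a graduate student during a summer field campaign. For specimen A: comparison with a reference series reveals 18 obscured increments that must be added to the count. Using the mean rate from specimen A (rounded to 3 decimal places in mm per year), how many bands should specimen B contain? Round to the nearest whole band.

90 bands

Specimen A: correcting the raw count gives 247 + 18 = 265 true bands.
A: Extension rate ≈ 62.3 / 265 = 0.235 mm/year.
B spans 21.2 / 0.235 = 90.21 years ≈ 90 bands.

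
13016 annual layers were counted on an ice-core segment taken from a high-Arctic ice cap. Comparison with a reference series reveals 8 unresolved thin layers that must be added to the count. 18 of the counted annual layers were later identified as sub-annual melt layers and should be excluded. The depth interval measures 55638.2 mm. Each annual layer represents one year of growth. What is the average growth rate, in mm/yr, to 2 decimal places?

4.28 mm/yr

True annual layer count = 13016 − 18 + 8 = 13006.
Mean rate = 55638.2 mm / 13006 years ≈ 4.28 mm/yr.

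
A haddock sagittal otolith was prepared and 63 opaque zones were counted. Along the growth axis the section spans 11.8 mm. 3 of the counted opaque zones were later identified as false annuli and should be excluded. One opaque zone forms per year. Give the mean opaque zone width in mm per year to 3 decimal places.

0.197 mm per year

Adjusted count: 63 − 3 = 60 opaque zones.
Mean rate = 11.8 mm / 60 years ≈ 0.197 mm per year.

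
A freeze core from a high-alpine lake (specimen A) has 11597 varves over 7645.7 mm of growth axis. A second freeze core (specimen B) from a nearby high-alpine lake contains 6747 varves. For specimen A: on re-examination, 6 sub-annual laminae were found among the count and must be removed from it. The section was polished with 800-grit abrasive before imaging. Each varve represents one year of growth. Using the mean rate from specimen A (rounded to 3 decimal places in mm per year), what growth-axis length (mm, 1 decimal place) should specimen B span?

4453.0 mm

Specimen A: after corrections the count is 11597 − 6 = 11591 varves.
A: Extension rate ≈ 7645.7 / 11591 = 0.660 mm per year.
For B, 0.660 mm/year × 6747 years = 4453.0 mm.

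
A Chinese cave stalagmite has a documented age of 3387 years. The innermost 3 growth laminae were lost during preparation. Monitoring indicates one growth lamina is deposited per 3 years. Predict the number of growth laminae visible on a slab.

One growth lamina every 3 years means 3387 / 3 = 1129 growth laminae.
1129 − 3 missed = 1126 growth laminae expected in the prepared section.

1126 growth laminae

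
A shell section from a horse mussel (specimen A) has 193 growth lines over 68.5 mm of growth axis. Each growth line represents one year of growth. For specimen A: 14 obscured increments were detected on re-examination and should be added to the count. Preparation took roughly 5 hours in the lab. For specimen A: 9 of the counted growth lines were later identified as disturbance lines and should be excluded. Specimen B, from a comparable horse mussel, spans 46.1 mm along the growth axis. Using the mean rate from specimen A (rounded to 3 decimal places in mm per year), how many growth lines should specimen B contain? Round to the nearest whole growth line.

133 growth lines

Specimen A: true growth line count = 193 − 9 + 14 = 198.
A: Mean rate = 68.5 mm / 198 years ≈ 0.346 mm per year.
For B, 46.1 / 0.346 = 133.24 years ≈ 133 growth lines.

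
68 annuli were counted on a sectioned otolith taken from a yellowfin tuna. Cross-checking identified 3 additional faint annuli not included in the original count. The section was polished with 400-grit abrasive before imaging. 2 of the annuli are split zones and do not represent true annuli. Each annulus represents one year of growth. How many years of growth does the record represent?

Adjusted count: 68 − 2 + 3 = 69 annuli.
With a one-to-one annulus periodicity this is 69 years.

69 years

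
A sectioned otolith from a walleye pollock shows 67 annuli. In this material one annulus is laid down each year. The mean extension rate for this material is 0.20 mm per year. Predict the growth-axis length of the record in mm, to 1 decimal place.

13.4 mm

The record spans 67 years at 0.20 mm per year.
67 years at 0.20 mm/year gives 0.20 × 67 = 13.4 mm.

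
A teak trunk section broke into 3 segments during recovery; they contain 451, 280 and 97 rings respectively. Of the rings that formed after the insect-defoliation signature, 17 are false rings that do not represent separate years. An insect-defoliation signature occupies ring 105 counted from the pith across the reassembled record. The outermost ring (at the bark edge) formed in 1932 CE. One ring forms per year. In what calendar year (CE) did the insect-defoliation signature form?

Total rings = 451 + 280 + 97 = 828.
828 − 105 = 723 rings lie beyond the insect-defoliation signature toward the bark edge.
723 − 17 false = 706 true rings after the insect-defoliation signature.
Counting back 706 years from 1932 CE places the insect-defoliation signature in 1932 − 706 = 1226 CE.

1226 CE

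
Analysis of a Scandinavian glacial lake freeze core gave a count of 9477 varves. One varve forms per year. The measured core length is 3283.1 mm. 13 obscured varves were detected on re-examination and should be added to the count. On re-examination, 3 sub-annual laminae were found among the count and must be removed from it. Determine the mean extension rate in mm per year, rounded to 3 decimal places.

True varve count = 9477 − 3 + 13 = 9487.
Extension rate ≈ 3283.1 / 9487 = 0.346 mm per year.

0.346 mm per year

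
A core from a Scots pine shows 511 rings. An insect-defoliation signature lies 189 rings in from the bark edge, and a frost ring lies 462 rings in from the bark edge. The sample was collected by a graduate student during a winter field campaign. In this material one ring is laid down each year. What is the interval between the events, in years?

The two markers are separated by 462 − 189 = 273 rings.
At one ring per year, 273 years elapsed between them.

273 years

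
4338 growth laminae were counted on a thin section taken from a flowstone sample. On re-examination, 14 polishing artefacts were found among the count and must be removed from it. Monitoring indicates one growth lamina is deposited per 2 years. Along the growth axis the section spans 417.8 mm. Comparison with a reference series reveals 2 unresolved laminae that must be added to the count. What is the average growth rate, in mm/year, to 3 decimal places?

0.048 mm/year

Correcting the raw count gives 4338 − 14 + 2 = 4326 true growth laminae.
4326 growth laminae at 2 years each span 4326 × 2 = 8652 years.
Mean rate = 417.8 mm / 8652 years ≈ 0.048 mm/year.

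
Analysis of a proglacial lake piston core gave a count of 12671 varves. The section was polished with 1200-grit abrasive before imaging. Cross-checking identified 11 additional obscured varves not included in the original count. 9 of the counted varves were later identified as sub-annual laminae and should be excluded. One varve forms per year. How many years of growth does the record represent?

Correcting the raw count gives 12671 − 9 + 11 = 12673 true varves.
One varve per year makes the duration 12673 years.

12673 years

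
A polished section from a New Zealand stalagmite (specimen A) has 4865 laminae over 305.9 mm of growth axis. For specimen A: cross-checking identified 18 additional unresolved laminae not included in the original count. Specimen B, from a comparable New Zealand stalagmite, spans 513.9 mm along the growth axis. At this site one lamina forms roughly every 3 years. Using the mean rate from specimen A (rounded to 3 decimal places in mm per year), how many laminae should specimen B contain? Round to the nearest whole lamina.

Specimen A: after corrections the count is 4865 + 18 = 4883 laminae.
Specimen A: at 3 years per lamina, 4883 × 3 = 14649 years.
A: Extension rate ≈ 305.9 / 14649 = 0.021 mm per year.
For B, 513.9 / 0.021 = 24471.43 years; at 3 years per lamina that is 24471.43 / 3 ≈ 8157 laminae.

8157 laminae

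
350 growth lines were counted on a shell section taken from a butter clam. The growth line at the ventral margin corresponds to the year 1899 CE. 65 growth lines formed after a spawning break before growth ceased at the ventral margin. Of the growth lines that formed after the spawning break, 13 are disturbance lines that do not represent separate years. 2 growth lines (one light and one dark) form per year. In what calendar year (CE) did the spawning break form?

1873 CE

65 growth lines post-date the spawning break.
Excluding 13 false growth lines: 65 − 13 = 52.
With 2 growth lines per year, 52 / 2 = 26 years.
1899 − 26 = 1873 CE.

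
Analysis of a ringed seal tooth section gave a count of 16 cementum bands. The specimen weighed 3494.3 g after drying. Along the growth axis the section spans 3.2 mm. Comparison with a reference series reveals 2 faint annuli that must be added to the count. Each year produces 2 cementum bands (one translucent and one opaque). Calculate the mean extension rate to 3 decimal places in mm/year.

After corrections the count is 16 + 2 = 18 cementum bands.
With 2 cementum bands per year, 18 / 2 = 9 years.
3.2 mm over 9 years gives 3.2 / 9 ≈ 0.356 mm/year.

0.356 mm/year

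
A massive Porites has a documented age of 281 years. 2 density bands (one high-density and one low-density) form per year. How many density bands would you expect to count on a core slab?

562 density bands

With 2 density bands per year, 281 years would produce 281 × 2 = 562 density bands.
So 562 density bands should be present.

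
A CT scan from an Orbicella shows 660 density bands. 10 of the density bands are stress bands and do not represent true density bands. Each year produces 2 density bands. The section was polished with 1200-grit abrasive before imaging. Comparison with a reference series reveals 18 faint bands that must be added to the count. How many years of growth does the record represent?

334 yr

Adjusted count: 660 − 10 + 18 = 668 density bands.
With 2 density bands per year, 668 / 2 = 334 years.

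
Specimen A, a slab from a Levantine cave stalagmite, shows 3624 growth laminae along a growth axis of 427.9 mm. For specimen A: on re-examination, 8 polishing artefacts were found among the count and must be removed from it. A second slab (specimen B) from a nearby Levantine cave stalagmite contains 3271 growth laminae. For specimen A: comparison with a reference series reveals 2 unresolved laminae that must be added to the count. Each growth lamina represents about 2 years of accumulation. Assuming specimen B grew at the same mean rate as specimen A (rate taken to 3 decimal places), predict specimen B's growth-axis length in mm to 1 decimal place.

Specimen A: adjusted count: 3624 − 8 + 2 = 3618 growth laminae.
Specimen A: multiplying by 2 years per growth lamina: 3618 × 2 = 7236 years.
A: 427.9 mm over 7236 years gives 427.9 / 7236 ≈ 0.059 mm/year.
Specimen B: multiplying by 2 years per growth lamina: 3271 × 2 = 6542 years. B's length ≈ 0.059 × 6542 = 386.0 mm.

386.0 mm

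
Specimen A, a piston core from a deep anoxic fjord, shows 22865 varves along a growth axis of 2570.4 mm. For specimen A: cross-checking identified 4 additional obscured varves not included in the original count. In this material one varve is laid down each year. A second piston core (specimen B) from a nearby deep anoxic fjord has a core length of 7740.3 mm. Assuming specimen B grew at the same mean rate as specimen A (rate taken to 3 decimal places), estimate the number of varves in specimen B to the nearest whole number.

69110 varves

Specimen A: after corrections the count is 22865 + 4 = 22869 varves.
A: Mean rate = 2570.4 mm / 22869 years ≈ 0.112 mm/yr.
B spans 7740.3 / 0.112 = 69109.82 years ≈ 69110 varves.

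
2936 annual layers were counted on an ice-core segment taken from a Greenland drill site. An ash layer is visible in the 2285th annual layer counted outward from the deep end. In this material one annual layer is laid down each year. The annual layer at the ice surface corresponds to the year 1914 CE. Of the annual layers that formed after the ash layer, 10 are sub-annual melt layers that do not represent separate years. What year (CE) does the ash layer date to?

2936 − 2285 = 651 annual layers lie beyond the ash layer toward the ice surface.
Excluding 10 false annual layers: 651 − 10 = 641.
1914 − 641 = 1273 CE.

1273 CE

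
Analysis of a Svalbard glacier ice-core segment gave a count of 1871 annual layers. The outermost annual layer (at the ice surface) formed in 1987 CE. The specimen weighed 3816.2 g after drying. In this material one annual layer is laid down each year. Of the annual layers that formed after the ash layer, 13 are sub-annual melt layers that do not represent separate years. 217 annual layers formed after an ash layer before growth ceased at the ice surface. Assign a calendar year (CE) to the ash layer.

1783 CE

There are 217 annual layers younger than the ash layer.
Excluding 13 false annual layers: 217 − 13 = 204.
The annual layer at the ice surface is 1987 CE, so the ash layer dates to 1987 − 204 = 1783 CE.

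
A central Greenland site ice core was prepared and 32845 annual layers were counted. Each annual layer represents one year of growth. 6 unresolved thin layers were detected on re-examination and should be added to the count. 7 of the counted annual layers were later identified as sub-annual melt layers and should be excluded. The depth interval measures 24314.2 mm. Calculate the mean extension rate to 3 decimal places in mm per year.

0.740 mm per year

Adjusted count: 32845 − 7 + 6 = 32844 annual layers.
24314.2 mm over 32844 years gives 24314.2 / 32844 ≈ 0.740 mm per year.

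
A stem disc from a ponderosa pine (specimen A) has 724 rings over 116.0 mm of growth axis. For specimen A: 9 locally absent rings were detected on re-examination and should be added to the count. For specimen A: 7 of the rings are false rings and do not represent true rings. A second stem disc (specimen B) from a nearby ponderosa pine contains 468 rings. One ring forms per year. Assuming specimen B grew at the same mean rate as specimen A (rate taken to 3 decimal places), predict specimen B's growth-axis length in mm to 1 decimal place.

Specimen A: true ring count = 724 − 7 + 9 = 726.
A: Mean rate = 116.0 mm / 726 years ≈ 0.160 mm per year.
B's length ≈ 0.160 × 468 = 74.9 mm.

74.9 mm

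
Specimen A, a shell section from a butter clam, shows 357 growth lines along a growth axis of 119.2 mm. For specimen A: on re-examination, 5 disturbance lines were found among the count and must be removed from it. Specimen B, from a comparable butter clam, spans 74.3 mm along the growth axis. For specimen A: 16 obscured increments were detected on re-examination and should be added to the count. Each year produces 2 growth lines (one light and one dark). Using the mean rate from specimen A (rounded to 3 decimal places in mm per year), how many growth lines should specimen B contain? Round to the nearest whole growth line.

229 growth lines

Specimen A: after corrections the count is 357 − 5 + 16 = 368 growth lines.
Specimen A: with 2 growth lines per year, 368 / 2 = 184 years.
A: Extension rate ≈ 119.2 / 184 = 0.648 mm per year.
B spans 74.3 / 0.648 = 114.66 years; at 2 growth lines per year that is 114.66 × 2 ≈ 229 growth lines.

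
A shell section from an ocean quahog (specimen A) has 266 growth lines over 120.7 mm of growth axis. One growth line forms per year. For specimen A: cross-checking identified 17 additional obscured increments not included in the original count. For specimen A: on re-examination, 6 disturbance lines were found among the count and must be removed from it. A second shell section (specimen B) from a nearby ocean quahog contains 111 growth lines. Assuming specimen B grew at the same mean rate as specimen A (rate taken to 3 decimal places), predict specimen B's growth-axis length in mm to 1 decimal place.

48.4 mm

Specimen A: after corrections the count is 266 − 6 + 17 = 277 growth lines.
A: 120.7 mm over 277 years gives 120.7 / 277 ≈ 0.436 mm per year.
For B, 0.436 mm/year × 111 years = 48.4 mm.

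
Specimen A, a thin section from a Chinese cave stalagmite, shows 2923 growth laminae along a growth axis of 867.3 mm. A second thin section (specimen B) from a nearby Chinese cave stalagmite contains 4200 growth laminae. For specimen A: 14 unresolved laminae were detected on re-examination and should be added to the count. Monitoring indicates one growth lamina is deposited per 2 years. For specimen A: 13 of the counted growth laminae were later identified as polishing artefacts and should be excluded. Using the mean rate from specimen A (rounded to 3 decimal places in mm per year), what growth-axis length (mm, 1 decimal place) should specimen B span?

1243.2 mm

Specimen A: adjusted count: 2923 − 13 + 14 = 2924 growth laminae.
Specimen A: at 2 years per growth lamina, 2924 × 2 = 5848 years.
A: Mean rate = 867.3 mm / 5848 years ≈ 0.148 mm per year.
Specimen B: multiplying by 2 years per growth lamina: 4200 × 2 = 8400 years. Length of B = 0.148 × 8400 = 1243.2 mm.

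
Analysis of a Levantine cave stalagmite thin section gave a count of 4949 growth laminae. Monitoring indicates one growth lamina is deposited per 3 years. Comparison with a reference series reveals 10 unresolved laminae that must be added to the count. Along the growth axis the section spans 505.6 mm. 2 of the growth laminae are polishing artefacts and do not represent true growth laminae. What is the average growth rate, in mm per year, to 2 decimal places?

0.03 mm per year

True growth lamina count = 4949 − 2 + 10 = 4957.
At 3 years per growth lamina, 4957 × 3 = 14871 years.
505.6 mm over 14871 years gives 505.6 / 14871 ≈ 0.03 mm per year.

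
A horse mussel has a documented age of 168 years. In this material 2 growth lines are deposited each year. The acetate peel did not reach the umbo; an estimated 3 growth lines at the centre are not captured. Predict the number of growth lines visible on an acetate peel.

Expected growth lines: 168 × 2 = 336.
Subtracting the 3 growth lines not captured gives 336 − 3 = 333 growth lines in the record.

333 growth lines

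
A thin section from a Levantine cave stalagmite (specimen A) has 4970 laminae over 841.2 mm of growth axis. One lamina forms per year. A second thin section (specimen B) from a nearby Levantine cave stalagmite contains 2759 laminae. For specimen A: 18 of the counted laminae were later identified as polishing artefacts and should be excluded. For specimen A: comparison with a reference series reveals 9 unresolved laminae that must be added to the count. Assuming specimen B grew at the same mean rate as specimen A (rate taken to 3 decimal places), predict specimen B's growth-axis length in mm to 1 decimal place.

469.0 mm

Specimen A: after corrections the count is 4970 − 18 + 9 = 4961 laminae.
A: 841.2 mm over 4961 years gives 841.2 / 4961 ≈ 0.170 mm/yr.
For B, 0.170 mm/year × 2759 years = 469.0 mm.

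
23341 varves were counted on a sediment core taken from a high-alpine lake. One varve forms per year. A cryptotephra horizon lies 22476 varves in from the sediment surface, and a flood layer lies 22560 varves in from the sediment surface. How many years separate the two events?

The two markers are separated by 22560 − 22476 = 84 varves.
One varve per year makes the interval 84 years.

84 years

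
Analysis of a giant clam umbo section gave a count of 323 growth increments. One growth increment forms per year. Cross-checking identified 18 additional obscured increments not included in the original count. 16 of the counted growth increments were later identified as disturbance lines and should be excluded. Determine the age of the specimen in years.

Adjusted count: 323 − 16 + 18 = 325 growth increments.
One growth increment per year makes the duration 325 years.

325 years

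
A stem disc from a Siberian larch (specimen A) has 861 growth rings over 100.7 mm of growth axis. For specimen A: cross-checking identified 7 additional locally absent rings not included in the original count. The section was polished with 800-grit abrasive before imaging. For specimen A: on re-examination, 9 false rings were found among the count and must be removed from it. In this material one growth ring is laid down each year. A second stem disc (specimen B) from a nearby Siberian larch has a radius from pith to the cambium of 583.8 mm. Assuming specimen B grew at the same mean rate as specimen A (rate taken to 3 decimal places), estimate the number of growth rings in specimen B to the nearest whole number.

4990 growth rings

Specimen A: adjusted count: 861 − 9 + 7 = 859 growth rings.
A: Extension rate ≈ 100.7 / 859 = 0.117 mm/year.
B spans 583.8 / 0.117 = 4989.74 years ≈ 4990 growth rings.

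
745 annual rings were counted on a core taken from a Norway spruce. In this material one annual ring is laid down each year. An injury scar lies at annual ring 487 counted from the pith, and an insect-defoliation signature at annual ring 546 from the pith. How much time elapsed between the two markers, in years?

59 years

546 − 487 = 59 annual rings lie between the two events.
That is 59 years at one annual ring per year.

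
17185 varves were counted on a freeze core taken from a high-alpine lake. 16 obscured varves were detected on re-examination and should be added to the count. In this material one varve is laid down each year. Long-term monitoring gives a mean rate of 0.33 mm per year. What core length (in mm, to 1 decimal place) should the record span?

5676.3 mm

True varve count = 17185 + 16 = 17201.
17201 years at 0.33 mm/year gives 0.33 × 17201 = 5676.3 mm.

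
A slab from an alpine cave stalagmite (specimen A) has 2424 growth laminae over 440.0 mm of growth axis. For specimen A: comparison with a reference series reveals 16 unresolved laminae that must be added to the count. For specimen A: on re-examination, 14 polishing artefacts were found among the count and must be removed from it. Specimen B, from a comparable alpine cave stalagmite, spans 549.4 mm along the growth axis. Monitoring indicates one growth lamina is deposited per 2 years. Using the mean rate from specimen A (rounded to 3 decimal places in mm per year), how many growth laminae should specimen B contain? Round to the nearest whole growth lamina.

3019 growth laminae

Specimen A: correcting the raw count gives 2424 − 14 + 16 = 2426 true growth laminae.
Specimen A: at 2 years per growth lamina, 2426 × 2 = 4852 years.
A: Mean rate = 440.0 mm / 4852 years ≈ 0.091 mm/yr.
B spans 549.4 / 0.091 = 6037.36 years; at 2 years per growth lamina that is 6037.36 / 2 ≈ 3019 growth laminae.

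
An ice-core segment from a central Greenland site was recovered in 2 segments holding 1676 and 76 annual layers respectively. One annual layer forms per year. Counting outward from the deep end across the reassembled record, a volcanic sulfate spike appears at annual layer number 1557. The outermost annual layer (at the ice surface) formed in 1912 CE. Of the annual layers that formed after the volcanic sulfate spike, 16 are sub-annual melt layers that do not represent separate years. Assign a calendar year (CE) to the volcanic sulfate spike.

Total annual layers = 1676 + 76 = 1752.
1752 − 1557 = 195 annual layers lie beyond the volcanic sulfate spike toward the ice surface.
Excluding 16 false annual layers: 195 − 16 = 179.
Counting back 179 years from 1912 CE places the volcanic sulfate spike in 1912 − 179 = 1733 CE.

1733 CE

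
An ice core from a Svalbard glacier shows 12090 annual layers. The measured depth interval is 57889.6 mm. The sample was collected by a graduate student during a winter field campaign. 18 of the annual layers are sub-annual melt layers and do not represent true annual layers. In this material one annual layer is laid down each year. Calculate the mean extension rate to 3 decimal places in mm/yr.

4.795 mm/yr

After corrections the count is 12090 − 18 = 12072 annual layers.
57889.6 mm over 12072 years gives 57889.6 / 12072 ≈ 4.795 mm/yr.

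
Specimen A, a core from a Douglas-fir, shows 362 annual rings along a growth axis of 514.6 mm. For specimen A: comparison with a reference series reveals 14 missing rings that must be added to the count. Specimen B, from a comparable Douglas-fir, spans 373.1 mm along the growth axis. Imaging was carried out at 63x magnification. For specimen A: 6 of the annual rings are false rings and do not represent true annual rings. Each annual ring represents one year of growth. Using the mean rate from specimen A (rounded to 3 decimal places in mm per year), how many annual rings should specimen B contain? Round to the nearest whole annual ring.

Specimen A: true annual ring count = 362 − 6 + 14 = 370.
A: 514.6 mm over 370 years gives 514.6 / 370 ≈ 1.391 mm/yr.
For B, 373.1 / 1.391 = 268.22 years ≈ 268 annual rings.

268 annual rings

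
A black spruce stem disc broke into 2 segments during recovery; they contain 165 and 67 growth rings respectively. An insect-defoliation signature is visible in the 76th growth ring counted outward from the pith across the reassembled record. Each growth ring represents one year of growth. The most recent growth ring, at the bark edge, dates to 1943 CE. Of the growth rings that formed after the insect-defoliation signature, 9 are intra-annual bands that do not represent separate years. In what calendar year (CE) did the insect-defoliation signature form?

1796 CE

Total growth rings = 165 + 67 = 232.
Between growth ring 76 and the bark edge there are 232 − 76 = 156 growth rings.
Excluding 9 false growth rings: 156 − 9 = 147.
Counting back 147 years from 1943 CE places the insect-defoliation signature in 1943 − 147 = 1796 CE.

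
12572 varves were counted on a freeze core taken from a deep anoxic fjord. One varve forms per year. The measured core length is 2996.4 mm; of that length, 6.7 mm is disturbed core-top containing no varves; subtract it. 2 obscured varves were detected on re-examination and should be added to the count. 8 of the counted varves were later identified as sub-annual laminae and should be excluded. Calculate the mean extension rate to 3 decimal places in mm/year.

0.238 mm/year

Correcting the raw count gives 12572 − 8 + 2 = 12566 true varves.
Net length = 2996.4 − 6.7 = 2989.7 mm.
2989.7 mm over 12566 years gives 2989.7 / 12566 ≈ 0.238 mm/year.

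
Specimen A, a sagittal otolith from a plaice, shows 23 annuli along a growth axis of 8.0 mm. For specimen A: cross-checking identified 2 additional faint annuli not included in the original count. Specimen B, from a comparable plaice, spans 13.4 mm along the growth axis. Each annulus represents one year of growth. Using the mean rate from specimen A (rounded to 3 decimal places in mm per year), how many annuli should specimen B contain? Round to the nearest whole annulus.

42 annuli

Specimen A: after corrections the count is 23 + 2 = 25 annuli.
A: Mean rate = 8.0 mm / 25 years ≈ 0.320 mm per year.
B spans 13.4 / 0.320 = 41.88 years ≈ 42 annuli.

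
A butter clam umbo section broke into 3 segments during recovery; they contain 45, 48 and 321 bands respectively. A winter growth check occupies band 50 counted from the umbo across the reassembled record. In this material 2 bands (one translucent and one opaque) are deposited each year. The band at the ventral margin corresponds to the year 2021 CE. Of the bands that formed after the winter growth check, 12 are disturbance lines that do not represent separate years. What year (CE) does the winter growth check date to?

Total bands = 45 + 48 + 321 = 414.
The winter growth check sits at band 50 from the umbo, so 414 − 50 = 364 bands formed after it.
364 − 12 false = 352 true bands after the winter growth check.
352 bands at 2 per year is 352 / 2 = 176 years.
Counting back 176 years from 2021 CE places the winter growth check in 2021 − 176 = 1845 CE.

1845 CE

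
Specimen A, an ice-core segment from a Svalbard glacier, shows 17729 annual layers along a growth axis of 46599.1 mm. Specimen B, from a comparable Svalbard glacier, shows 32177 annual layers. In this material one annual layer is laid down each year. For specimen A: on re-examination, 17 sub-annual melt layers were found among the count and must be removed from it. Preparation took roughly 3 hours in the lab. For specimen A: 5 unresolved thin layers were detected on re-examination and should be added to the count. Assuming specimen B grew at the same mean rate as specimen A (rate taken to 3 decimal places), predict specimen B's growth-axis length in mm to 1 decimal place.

Specimen A: true annual layer count = 17729 − 17 + 5 = 17717.
A: Mean rate = 46599.1 mm / 17717 years ≈ 2.630 mm/year.
B's length ≈ 2.630 × 32177 = 84625.5 mm.

84625.5 mm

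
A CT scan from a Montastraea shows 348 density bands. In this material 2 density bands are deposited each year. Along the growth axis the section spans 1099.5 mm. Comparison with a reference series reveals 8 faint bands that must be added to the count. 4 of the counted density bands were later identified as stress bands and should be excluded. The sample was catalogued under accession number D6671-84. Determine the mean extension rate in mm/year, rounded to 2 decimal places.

6.25 mm/year

After corrections the count is 348 − 4 + 8 = 352 density bands.
With 2 density bands per year, 352 / 2 = 176 years.
Mean rate = 1099.5 mm / 176 years ≈ 6.25 mm/year.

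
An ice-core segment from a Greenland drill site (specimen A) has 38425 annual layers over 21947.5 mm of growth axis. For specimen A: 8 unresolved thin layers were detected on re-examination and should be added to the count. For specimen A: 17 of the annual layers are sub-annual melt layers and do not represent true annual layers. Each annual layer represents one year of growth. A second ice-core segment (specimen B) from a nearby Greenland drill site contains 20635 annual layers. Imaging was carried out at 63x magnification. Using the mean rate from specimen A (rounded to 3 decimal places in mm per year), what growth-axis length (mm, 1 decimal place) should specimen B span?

11782.6 mm

Specimen A: correcting the raw count gives 38425 − 17 + 8 = 38416 true annual layers.
A: Mean rate = 21947.5 mm / 38416 years ≈ 0.571 mm/yr.
For B, 0.571 mm/year × 20635 years = 11782.6 mm.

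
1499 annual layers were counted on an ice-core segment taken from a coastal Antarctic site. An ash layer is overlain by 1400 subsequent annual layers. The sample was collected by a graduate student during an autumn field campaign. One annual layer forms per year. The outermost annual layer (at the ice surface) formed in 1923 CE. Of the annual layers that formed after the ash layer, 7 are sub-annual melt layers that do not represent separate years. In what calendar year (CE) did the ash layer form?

1400 annual layers formed after the ash layer.
Removing the 7 false annual layers leaves 1400 − 7 = 1393 true annual layers beyond the ash layer.
1923 − 1393 = 530 CE.

530 CE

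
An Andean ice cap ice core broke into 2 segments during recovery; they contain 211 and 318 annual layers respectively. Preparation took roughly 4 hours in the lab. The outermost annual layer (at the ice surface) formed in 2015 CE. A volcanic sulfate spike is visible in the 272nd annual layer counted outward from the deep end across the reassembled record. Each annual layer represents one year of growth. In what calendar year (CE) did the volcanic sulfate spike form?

Total annual layers = 211 + 318 = 529.
The volcanic sulfate spike sits at annual layer 272 from the deep end, so 529 − 272 = 257 annual layers formed after it.
Counting back 257 years from 2015 CE places the volcanic sulfate spike in 2015 − 257 = 1758 CE.

1758 CE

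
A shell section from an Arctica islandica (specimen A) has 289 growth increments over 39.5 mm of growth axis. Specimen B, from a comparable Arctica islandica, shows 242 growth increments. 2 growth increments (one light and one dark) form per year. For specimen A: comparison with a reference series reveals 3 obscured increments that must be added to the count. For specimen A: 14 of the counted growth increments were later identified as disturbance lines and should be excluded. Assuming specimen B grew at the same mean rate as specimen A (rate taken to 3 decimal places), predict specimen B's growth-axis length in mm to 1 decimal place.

34.4 mm

Specimen A: true growth increment count = 289 − 14 + 3 = 278.
Specimen A: 278 growth increments at 2 per year is 278 / 2 = 139 years.
A: Extension rate ≈ 39.5 / 139 = 0.284 mm per year.
Specimen B: with 2 growth increments per year, 242 / 2 = 121 years. B's length ≈ 0.284 × 121 = 34.4 mm.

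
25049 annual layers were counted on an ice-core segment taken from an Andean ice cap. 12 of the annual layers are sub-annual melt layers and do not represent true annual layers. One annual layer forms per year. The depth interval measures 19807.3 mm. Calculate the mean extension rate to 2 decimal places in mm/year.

0.79 mm/year

Adjusted count: 25049 − 12 = 25037 annual layers.
Mean rate = 19807.3 mm / 25037 years ≈ 0.79 mm/year.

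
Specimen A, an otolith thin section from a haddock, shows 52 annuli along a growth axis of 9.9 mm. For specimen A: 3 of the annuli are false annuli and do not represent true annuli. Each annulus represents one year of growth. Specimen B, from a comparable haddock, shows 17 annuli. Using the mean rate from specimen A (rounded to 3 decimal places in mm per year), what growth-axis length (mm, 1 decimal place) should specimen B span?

3.4 mm

Specimen A: true annulus count = 52 − 3 = 49.
A: Mean rate = 9.9 mm / 49 years ≈ 0.202 mm per year.
Length of B = 0.202 × 17 = 3.4 mm.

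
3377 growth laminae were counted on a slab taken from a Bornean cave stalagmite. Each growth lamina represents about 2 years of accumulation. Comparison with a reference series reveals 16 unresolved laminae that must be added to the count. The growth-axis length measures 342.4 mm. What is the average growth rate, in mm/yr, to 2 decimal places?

After corrections the count is 3377 + 16 = 3393 growth laminae.
3393 growth laminae at 2 years each span 3393 × 2 = 6786 years.
Extension rate ≈ 342.4 / 6786 = 0.05 mm/yr.

0.05 mm/yr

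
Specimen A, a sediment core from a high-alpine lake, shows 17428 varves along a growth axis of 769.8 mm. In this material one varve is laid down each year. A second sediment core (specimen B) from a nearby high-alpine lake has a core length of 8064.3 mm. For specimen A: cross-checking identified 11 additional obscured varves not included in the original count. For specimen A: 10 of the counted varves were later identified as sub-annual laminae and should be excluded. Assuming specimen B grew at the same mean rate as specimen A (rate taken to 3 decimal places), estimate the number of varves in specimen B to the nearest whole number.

183280 varves

Specimen A: true varve count = 17428 − 10 + 11 = 17429.
A: Mean rate = 769.8 mm / 17429 years ≈ 0.044 mm/yr.
For B, 8064.3 / 0.044 = 183279.55 years ≈ 183280 varves.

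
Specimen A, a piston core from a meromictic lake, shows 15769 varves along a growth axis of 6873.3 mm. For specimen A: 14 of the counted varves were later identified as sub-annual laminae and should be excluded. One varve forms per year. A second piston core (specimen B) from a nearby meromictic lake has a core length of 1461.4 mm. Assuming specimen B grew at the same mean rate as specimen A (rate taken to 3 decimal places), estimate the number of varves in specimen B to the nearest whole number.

3352 varves

Specimen A: after corrections the count is 15769 − 14 = 15755 varves.
A: 6873.3 mm over 15755 years gives 6873.3 / 15755 ≈ 0.436 mm/year.
For B, 1461.4 / 0.436 = 3351.83 years ≈ 3352 varves.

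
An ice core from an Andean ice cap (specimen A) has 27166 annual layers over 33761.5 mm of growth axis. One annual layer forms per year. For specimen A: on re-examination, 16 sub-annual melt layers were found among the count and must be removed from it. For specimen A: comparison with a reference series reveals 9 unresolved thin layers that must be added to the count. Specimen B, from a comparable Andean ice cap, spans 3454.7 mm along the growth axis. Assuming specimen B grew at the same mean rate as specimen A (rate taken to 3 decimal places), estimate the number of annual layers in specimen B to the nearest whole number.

2779 annual layers

Specimen A: adjusted count: 27166 − 16 + 9 = 27159 annual layers.
A: 33761.5 mm over 27159 years gives 33761.5 / 27159 ≈ 1.243 mm per year.
Specimen B: 3454.7 mm / 1.243 mm per year = 2779.32 years ≈ 2779 annual layers.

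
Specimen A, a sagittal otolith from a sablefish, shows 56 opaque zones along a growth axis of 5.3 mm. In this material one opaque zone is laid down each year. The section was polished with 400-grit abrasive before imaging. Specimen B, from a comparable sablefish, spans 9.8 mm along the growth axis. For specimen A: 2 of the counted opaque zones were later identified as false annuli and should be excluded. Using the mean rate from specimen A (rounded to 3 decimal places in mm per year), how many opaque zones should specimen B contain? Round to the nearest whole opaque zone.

Specimen A: adjusted count: 56 − 2 = 54 opaque zones.
A: Mean rate = 5.3 mm / 54 years ≈ 0.098 mm/yr.
For B, 9.8 / 0.098 = 100.00 years ≈ 100 opaque zones.

100 opaque zones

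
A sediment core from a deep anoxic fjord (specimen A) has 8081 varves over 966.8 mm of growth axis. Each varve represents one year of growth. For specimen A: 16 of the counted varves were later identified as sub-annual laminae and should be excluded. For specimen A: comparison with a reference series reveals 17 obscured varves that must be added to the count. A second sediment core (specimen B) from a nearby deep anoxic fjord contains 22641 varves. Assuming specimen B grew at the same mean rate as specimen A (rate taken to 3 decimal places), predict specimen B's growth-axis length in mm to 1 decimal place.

Specimen A: after corrections the count is 8081 − 16 + 17 = 8082 varves.
A: Extension rate ≈ 966.8 / 8082 = 0.120 mm/year.
For B, 0.120 mm/year × 22641 years = 2716.9 mm.

2716.9 mm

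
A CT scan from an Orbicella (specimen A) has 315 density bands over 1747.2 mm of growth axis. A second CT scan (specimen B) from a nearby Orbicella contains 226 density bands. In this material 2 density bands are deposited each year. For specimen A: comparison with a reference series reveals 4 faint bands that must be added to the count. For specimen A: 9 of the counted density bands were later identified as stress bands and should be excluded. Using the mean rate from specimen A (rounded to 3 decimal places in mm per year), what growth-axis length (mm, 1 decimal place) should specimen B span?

Specimen A: adjusted count: 315 − 9 + 4 = 310 density bands.
Specimen A: dividing by 2 density bands per year: 310 / 2 = 155 years.
A: 1747.2 mm over 155 years gives 1747.2 / 155 ≈ 11.272 mm/yr.
Specimen B: dividing by 2 density bands per year: 226 / 2 = 113 years. For B, 11.272 mm/year × 113 years = 1273.7 mm.

1273.7 mm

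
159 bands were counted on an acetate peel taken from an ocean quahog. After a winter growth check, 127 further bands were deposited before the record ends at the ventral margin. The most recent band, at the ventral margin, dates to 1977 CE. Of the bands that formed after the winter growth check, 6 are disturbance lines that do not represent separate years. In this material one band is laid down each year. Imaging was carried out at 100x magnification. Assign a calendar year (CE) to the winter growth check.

127 bands formed after the winter growth check.
Removing the 6 false bands leaves 127 − 6 = 121 true bands beyond the winter growth check.
1977 − 121 = 1856 CE.

1856 CE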